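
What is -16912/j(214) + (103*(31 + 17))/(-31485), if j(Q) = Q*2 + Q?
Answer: -89274728/3368895 ≈ -26.500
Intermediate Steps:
j(Q) = 3*Q (j(Q) = 2*Q + Q = 3*Q)
-16912/j(214) + (103*(31 + 17))/(-31485) = -16912/(3*214) + (103*(31 + 17))/(-31485) = -16912/642 + (103*48)*(-1/31485) = -16912*1/642 + 4944*(-1/31485) = -8456/321 - 1648/10495 = -89274728/3368895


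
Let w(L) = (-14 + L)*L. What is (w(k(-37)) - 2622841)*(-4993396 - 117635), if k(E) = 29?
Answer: 13403198360586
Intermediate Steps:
w(L) = L*(-14 + L)
(w(k(-37)) - 2622841)*(-4993396 - 117635) = (29*(-14 + 29) - 2622841)*(-4993396 - 117635) = (29*15 - 2622841)*(-5111031) = (435 - 2622841)*(-5111031) = -2622406*(-5111031) = 13403198360586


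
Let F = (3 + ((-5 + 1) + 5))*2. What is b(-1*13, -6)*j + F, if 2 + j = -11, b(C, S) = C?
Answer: 177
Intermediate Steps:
j = -13 (j = -2 - 11 = -13)
F = 8 (F = (3 + (-4 + 5))*2 = (3 + 1)*2 = 4*2 = 8)
b(-1*13, -6)*j + F = -1*13*(-13) + 8 = -13*(-13) + 8 = 169 + 8 = 177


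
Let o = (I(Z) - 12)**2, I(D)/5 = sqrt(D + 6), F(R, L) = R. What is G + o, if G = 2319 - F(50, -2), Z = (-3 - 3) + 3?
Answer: 2488 - 120*sqrt(3) ≈ 2280.2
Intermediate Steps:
Z = -3 (Z = -6 + 3 = -3)
I(D) = 5*sqrt(6 + D) (I(D) = 5*sqrt(D + 6) = 5*sqrt(6 + D))
o = (-12 + 5*sqrt(3))**2 (o = (5*sqrt(6 - 3) - 12)**2 = (5*sqrt(3) - 12)**2 = (-12 + 5*sqrt(3))**2 ≈ 11.154)
G = 2269 (G = 2319 - 1*50 = 2319 - 50 = 2269)
G + o = 2269 + (219 - 120*sqrt(3)) = 2488 - 120*sqrt(3)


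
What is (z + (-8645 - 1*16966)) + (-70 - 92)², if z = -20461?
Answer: -19828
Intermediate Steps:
(z + (-8645 - 1*16966)) + (-70 - 92)² = (-20461 + (-8645 - 1*16966)) + (-70 - 92)² = (-20461 + (-8645 - 16966)) + (-162)² = (-20461 - 25611) + 26244 = -46072 + 26244 = -19828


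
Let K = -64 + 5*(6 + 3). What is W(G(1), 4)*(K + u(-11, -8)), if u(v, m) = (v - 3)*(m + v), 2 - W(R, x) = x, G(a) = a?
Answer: -494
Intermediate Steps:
W(R, x) = 2 - x
K = -19 (K = -64 + 5*9 = -64 + 45 = -19)
u(v, m) = (-3 + v)*(m + v)
W(G(1), 4)*(K + u(-11, -8)) = (2 - 1*4)*(-19 + ((-11)² - 3*(-8) - 3*(-11) - 8*(-11))) = (2 - 4)*(-19 + (121 + 24 + 33 + 88)) = -2*(-19 + 266) = -2*247 = -494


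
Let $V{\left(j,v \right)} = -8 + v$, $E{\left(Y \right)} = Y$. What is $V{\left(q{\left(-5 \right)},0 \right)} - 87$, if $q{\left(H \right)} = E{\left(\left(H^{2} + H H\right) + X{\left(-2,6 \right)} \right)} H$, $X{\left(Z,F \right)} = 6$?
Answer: $-95$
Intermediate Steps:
$q{\left(H \right)} = H \left(6 + 2 H^{2}\right)$ ($q{\left(H \right)} = \left(\left(H^{2} + H H\right) + 6\right) H = \left(\left(H^{2} + H^{2}\right) + 6\right) H = \left(2 H^{2} + 6\right) H = \left(6 + 2 H^{2}\right) H = H \left(6 + 2 H^{2}\right)$)
$V{\left(q{\left(-5 \right)},0 \right)} - 87 = \left(-8 + 0\right) - 87 = -8 - 87 = -95$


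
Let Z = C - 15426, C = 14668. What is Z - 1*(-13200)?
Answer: 12442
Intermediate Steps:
Z = -758 (Z = 14668 - 15426 = -758)
Z - 1*(-13200) = -758 - 1*(-13200) = -758 + 13200 = 12442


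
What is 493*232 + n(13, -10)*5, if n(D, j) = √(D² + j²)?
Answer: 114376 + 5*√269 ≈ 1.1446e+5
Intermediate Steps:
493*232 + n(13, -10)*5 = 493*232 + √(13² + (-10)²)*5 = 114376 + √(169 + 100)*5 = 114376 + √269*5 = 114376 + 5*√269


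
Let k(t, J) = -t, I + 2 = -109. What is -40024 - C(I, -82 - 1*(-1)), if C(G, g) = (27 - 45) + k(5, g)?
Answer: -40001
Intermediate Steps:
I = -111 (I = -2 - 109 = -111)
C(G, g) = -23 (C(G, g) = (27 - 45) - 1*5 = -18 - 5 = -23)
-40024 - C(I, -82 - 1*(-1)) = -40024 - 1*(-23) = -40024 + 23 = -40001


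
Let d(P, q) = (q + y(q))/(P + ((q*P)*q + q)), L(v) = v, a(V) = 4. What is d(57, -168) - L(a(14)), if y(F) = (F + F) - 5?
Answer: -6435137/1608657 ≈ -4.0003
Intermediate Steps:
y(F) = -5 + 2*F (y(F) = 2*F - 5 = -5 + 2*F)
d(P, q) = (-5 + 3*q)/(P + q + P*q**2) (d(P, q) = (q + (-5 + 2*q))/(P + ((q*P)*q + q)) = (-5 + 3*q)/(P + ((P*q)*q + q)) = (-5 + 3*q)/(P + (P*q**2 + q)) = (-5 + 3*q)/(P + (q + P*q**2)) = (-5 + 3*q)/(P + q + P*q**2))
d(57, -168) - L(a(14)) = (-5 + 3*(-168))/(57 - 168 + 57*(-168)**2) - 1*4 = (-5 - 504)/(57 - 168 + 57*28224) - 4 = -509/(57 - 168 + 1608768) - 4 = -509/1608657 - 4 = -6435137/1608657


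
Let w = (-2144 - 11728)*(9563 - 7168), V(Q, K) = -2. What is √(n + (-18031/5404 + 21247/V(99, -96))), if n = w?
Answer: I*√242635408096935/2702 ≈ 5764.9*I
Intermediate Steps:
w = -33223440 (w = -13872*2395 = -33223440)
n = -33223440
√(n + (-18031/5404 + 21247/V(99, -96))) = √(-33223440 + (-18031/5404 + 21247/(-2))) = √(-33223440 + (-18031*1/5404 + 21247*(-½))) = √(-33223440 + (-18031/5404 - 21247/2)) = √(-33223440 - 57427425/5404) = √(-179596897185/5404) = I*√242635408096935/2702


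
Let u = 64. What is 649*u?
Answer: 41536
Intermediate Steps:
649*u = 649*64 = 41536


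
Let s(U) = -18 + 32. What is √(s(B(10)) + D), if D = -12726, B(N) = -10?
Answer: 2*I*√3178 ≈ 112.75*I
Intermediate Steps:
s(U) = 14
√(s(B(10)) + D) = √(14 - 12726) = √(-12712) = 2*I*√3178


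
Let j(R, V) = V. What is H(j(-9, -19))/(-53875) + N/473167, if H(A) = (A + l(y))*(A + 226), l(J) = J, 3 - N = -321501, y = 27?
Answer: 16537463448/25491872125 ≈ 0.64874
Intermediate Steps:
N = 321504 (N = 3 - 1*(-321501) = 3 + 321501 = 321504)
H(A) = (27 + A)*(226 + A) (H(A) = (A + 27)*(A + 226) = (27 + A)*(226 + A))
H(j(-9, -19))/(-53875) + N/473167 = (6102 + (-19)² + 253*(-19))/(-53875) + 321504/473167 = (6102 + 361 - 4807)*(-1/53875) + 321504*(1/473167) = 1656*(-1/53875) + 321504/473167 = -1656/53875 + 321504/473167 = 16537463448/25491872125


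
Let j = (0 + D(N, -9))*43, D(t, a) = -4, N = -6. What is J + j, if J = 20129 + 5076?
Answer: 25033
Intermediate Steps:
J = 25205
j = -172 (j = (0 - 4)*43 = -4*43 = -172)
J + j = 25205 - 172 = 25033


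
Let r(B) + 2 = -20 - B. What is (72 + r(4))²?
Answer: 2116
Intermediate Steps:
r(B) = -22 - B (r(B) = -2 + (-20 - B) = -22 - B)
(72 + r(4))² = (72 + (-22 - 1*4))² = (72 + (-22 - 4))² = (72 - 26)² = 46² = 2116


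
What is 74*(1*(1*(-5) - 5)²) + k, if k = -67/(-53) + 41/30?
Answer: 11770183/1590 ≈ 7402.6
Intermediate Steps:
k = 4183/1590 (k = -67*(-1/53) + 41*(1/30) = 67/53 + 41/30 = 4183/1590 ≈ 2.6308)
74*(1*(1*(-5) - 5)²) + k = 74*(1*(1*(-5) - 5)²) + 4183/1590 = 74*(1*(-5 - 5)²) + 4183/1590 = 74*(1*(-10)²) + 4183/1590 = 74*(1*100) + 4183/1590 = 74*100 + 4183/1590 = 7400 + 4183/1590 = 11770183/1590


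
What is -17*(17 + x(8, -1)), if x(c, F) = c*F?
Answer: -153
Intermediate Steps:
x(c, F) = F*c
-17*(17 + x(8, -1)) = -17*(17 - 1*8) = -17*(17 - 8) = -17*9 = -153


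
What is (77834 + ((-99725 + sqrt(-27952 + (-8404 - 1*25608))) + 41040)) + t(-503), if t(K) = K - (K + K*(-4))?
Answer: 17137 + 2*I*sqrt(15491) ≈ 17137.0 + 248.93*I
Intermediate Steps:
t(K) = 4*K (t(K) = K - (K - 4*K) = K - (-3)*K = K + 3*K = 4*K)
(77834 + ((-99725 + sqrt(-27952 + (-8404 - 1*25608))) + 41040)) + t(-503) = (77834 + ((-99725 + sqrt(-27952 + (-8404 - 1*25608))) + 41040)) + 4*(-503) = (77834 + ((-99725 + sqrt(-27952 + (-8404 - 25608))) + 41040)) - 2012 = (77834 + ((-99725 + sqrt(-27952 - 34012)) + 41040)) - 2012 = (77834 + ((-99725 + sqrt(-61964)) + 41040)) - 2012 = (77834 + ((-99725 + 2*I*sqrt(15491)) + 41040)) - 2012 = (77834 + (-58685 + 2*I*sqrt(15491))) - 2012 = (19149 + 2*I*sqrt(15491)) - 2012 = 17137 + 2*I*sqrt(15491)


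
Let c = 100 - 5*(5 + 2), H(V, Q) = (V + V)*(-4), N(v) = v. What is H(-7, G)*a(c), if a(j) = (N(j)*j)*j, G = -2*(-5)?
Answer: 15379000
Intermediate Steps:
G = 10
H(V, Q) = -8*V (H(V, Q) = (2*V)*(-4) = -8*V)
c = 65 (c = 100 - 5*7 = 100 - 1*35 = 100 - 35 = 65)
a(j) = j³ (a(j) = (j*j)*j = j²*j = j³)
H(-7, G)*a(c) = -8*(-7)*65³ = 56*274625 = 15379000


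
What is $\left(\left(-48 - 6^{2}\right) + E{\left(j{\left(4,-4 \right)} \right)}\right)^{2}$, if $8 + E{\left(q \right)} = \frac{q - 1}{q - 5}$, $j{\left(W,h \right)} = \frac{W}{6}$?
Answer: $\frac{1428025}{169} \approx 8449.8$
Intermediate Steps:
$j{\left(W,h \right)} = \frac{W}{6}$ ($j{\left(W,h \right)} = W \frac{1}{6} = \frac{W}{6}$)
$E{\left(q \right)} = -8 + \frac{-1 + q}{-5 + q}$ ($E{\left(q \right)} = -8 + \frac{q - 1}{q - 5} = -8 + \frac{-1 + q}{-5 + q}$)
$\left(\left(-48 - 6^{2}\right) + E{\left(j{\left(4,-4 \right)} \right)}\right)^{2} = \left(\left(-48 - 6^{2}\right) + \frac{39 - 7 \cdot \frac{1}{6} \cdot 4}{-5 + \frac{1}{6} \cdot 4}\right)^{2} = \left(\left(-48 - 36\right) + \frac{39 - \frac{14}{3}}{-5 + \frac{2}{3}}\right)^{2} = \left(\left(-48 - 36\right) + \frac{39 - \frac{14}{3}}{- \frac{13}{3}}\right)^{2} = \left(-84 - \frac{103}{13}\right)^{2} = \left(- \frac{1195}{13}\right)^{2} = \frac{1428025}{169}$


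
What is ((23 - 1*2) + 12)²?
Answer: 1089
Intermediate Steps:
((23 - 1*2) + 12)² = ((23 - 2) + 12)² = (21 + 12)² = 33² = 1089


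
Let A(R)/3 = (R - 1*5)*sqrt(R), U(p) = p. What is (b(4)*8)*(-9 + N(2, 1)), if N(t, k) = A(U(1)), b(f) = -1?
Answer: 168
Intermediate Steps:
A(R) = 3*sqrt(R)*(-5 + R) (A(R) = 3*((R - 1*5)*sqrt(R)) = 3*((R - 5)*sqrt(R)) = 3*((-5 + R)*sqrt(R)) = 3*(sqrt(R)*(-5 + R)) = 3*sqrt(R)*(-5 + R))
N(t, k) = -12 (N(t, k) = 3*sqrt(1)*(-5 + 1) = 3*1*(-4) = -12)
(b(4)*8)*(-9 + N(2, 1)) = (-1*8)*(-9 - 12) = -8*(-21) = 168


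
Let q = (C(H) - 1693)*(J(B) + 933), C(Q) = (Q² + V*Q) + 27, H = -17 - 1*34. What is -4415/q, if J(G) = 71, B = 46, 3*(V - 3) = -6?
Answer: -4415/887536 ≈ -0.0049744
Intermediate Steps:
V = 1 (V = 3 + (⅓)*(-6) = 3 - 2 = 1)
H = -51 (H = -17 - 34 = -51)
C(Q) = 27 + Q + Q² (C(Q) = (Q² + 1*Q) + 27 = (Q² + Q) + 27 = (Q + Q²) + 27 = 27 + Q + Q²)
q = 887536 (q = ((27 - 51 + (-51)²) - 1693)*(71 + 933) = ((27 - 51 + 2601) - 1693)*1004 = (2577 - 1693)*1004 = 884*1004 = 887536)
-4415/q = -4415/887536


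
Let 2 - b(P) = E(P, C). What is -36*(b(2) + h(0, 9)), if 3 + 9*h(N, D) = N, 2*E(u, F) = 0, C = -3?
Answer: -60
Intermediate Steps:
E(u, F) = 0 (E(u, F) = (½)*0 = 0)
b(P) = 2 (b(P) = 2 - 1*0 = 2 + 0 = 2)
h(N, D) = -⅓ + N/9
-36*(b(2) + h(0, 9)) = -36*(2 + (-⅓ + (⅑)*0)) = -36*(2 + (-⅓ + 0)) = -36*(2 - ⅓) = -36*5/3 = -60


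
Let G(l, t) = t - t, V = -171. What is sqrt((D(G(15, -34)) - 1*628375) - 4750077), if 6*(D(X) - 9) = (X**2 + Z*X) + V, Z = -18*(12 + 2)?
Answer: I*sqrt(21513886)/2 ≈ 2319.2*I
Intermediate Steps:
Z = -252 (Z = -18*14 = -252)
G(l, t) = 0
D(X) = -39/2 - 42*X + X**2/6 (D(X) = 9 + ((X**2 - 252*X) - 171)/6 = 9 + (-171 + X**2 - 252*X)/6 = 9 + (-57/2 - 42*X + X**2/6) = -39/2 - 42*X + X**2/6)
sqrt((D(G(15, -34)) - 1*628375) - 4750077) = sqrt(((-39/2 - 42*0 + (1/6)*0**2) - 1*628375) - 4750077) = sqrt(((-39/2 + 0 + (1/6)*0) - 628375) - 4750077) = sqrt(((-39/2 + 0 + 0) - 628375) - 4750077) = sqrt((-39/2 - 628375) - 4750077) = sqrt(-1256789/2 - 4750077) = sqrt(-10756943/2) = I*sqrt(21513886)/2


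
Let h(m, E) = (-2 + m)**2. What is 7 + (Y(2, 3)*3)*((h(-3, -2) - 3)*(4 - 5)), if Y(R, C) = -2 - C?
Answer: 337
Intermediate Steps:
7 + (Y(2, 3)*3)*((h(-3, -2) - 3)*(4 - 5)) = 7 + ((-2 - 1*3)*3)*(((-2 - 3)**2 - 3)*(4 - 5)) = 7 + ((-2 - 3)*3)*(((-5)**2 - 3)*(-1)) = 7 + (-5*3)*((25 - 3)*(-1)) = 7 - 330*(-1) = 7 - 15*(-22) = 7 + 330 = 337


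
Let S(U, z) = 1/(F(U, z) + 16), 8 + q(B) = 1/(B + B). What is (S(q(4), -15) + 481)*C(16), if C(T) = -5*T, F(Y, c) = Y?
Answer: -500368/13 ≈ -38490.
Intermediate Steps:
q(B) = -8 + 1/(2*B) (q(B) = -8 + 1/(B + B) = -8 + 1/(2*B))
S(U, z) = 1/(16 + U) (S(U, z) = 1/(U + 16) = 1/(16 + U))
(S(q(4), -15) + 481)*C(16) = (1/(16 + (-8 + (½)/4)) + 481)*(-5*16) = (1/(16 + (-8 + (½)*(¼))) + 481)*(-80) = (1/(16 + (-8 + ⅛)) + 481)*(-80) = (1/(16 - 63/8) + 481)*(-80) = (1/(65/8) + 481)*(-80) = (8/65 + 481)*(-80) = (31273/65)*(-80) = -500368/13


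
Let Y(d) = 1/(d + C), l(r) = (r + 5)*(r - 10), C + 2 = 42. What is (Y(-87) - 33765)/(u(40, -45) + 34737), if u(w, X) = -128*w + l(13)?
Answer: -1586956/1394537 ≈ -1.1380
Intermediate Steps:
C = 40 (C = -2 + 42 = 40)
l(r) = (-10 + r)*(5 + r) (l(r) = (5 + r)*(-10 + r) = (-10 + r)*(5 + r))
u(w, X) = 54 - 128*w (u(w, X) = -128*w + (-50 + 13² - 5*13) = -128*w + (-50 + 169 - 65) = -128*w + 54 = 54 - 128*w)
Y(d) = 1/(40 + d) (Y(d) = 1/(d + 40) = 1/(40 + d))
(Y(-87) - 33765)/(u(40, -45) + 34737) = (1/(40 - 87) - 33765)/((54 - 128*40) + 34737) = (1/(-47) - 33765)/((54 - 5120) + 34737) = (-1/47 - 33765)/(-5066 + 34737) = -1586956/47/29671 = -1586956/47*1/29671 = -1586956/1394537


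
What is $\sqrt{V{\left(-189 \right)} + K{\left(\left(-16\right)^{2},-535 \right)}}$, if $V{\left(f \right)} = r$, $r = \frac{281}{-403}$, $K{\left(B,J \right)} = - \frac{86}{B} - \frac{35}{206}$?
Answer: $\frac{i \sqrt{530676874598}}{664144} \approx 1.0969 i$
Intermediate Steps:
$K{\left(B,J \right)} = - \frac{35}{206} - \frac{86}{B}$ ($K{\left(B,J \right)} = - \frac{86}{B} - \frac{35}{206} = - \frac{35}{206} - \frac{86}{B}$)
$r = - \frac{281}{403}$ ($r = 281 \left(- \frac{1}{403}\right) = - \frac{281}{403} \approx -0.69727$)
$V{\left(f \right)} = - \frac{281}{403}$
$\sqrt{V{\left(-189 \right)} + K{\left(\left(-16\right)^{2},-535 \right)}} = \sqrt{- \frac{281}{403} - \left(\frac{35}{206} + \frac{86}{\left(-16\right)^{2}}\right)} = \sqrt{- \frac{281}{403} - \left(\frac{35}{206} + \frac{86}{256}\right)} = \sqrt{- \frac{281}{403} - \frac{6669}{13184}} = \sqrt{- \frac{6392311}{5313152}} = \frac{i \sqrt{530676874598}}{664144}$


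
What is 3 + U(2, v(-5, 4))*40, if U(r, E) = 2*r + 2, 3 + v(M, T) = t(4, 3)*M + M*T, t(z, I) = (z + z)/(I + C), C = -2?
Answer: 243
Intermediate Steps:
t(z, I) = 2*z/(-2 + I) (t(z, I) = (z + z)/(I - 2) = (2*z)/(-2 + I) = 2*z/(-2 + I))
v(M, T) = -3 + 8*M + M*T (v(M, T) = -3 + ((2*4/(-2 + 3))*M + M*T) = -3 + ((2*4/1)*M + M*T) = -3 + ((2*4*1)*M + M*T) = -3 + (8*M + M*T) = -3 + 8*M + M*T)
U(r, E) = 2 + 2*r
3 + U(2, v(-5, 4))*40 = 3 + (2 + 2*2)*40 = 3 + (2 + 4)*40 = 3 + 6*40 = 3 + 240 = 243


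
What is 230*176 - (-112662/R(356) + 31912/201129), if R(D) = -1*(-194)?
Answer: 801071788475/19509513 ≈ 41061.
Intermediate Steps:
R(D) = 194
230*176 - (-112662/R(356) + 31912/201129) = 230*176 - (-112662/194 + 31912/201129) = 40480 - (-112662*1/194 + 31912*(1/201129)) = 40480 - (-56331/97 + 31912/201129) = 40480 - 1*(-11326702235/19509513) = 40480 + 11326702235/19509513 = 801071788475/19509513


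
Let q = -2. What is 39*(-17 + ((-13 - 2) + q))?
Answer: -1326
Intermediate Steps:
39*(-17 + ((-13 - 2) + q)) = 39*(-17 + ((-13 - 2) - 2)) = 39*(-17 + (-15 - 2)) = 39*(-17 - 17) = 39*(-34) = -1326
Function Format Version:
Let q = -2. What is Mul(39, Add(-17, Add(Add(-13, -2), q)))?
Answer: -1326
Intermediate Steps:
Mul(39, Add(-17, Add(Add(-13, -2), q))) = Mul(39, Add(-17, Add(Add(-13, -2), -2))) = Mul(39, Add(-17, Add(-15, -2))) = Mul(39, Add(-17, -17)) = Mul(39, -34) = -1326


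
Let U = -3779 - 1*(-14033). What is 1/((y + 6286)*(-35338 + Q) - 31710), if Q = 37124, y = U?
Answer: 1/29508730 ≈ 3.3888e-8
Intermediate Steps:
U = 10254 (U = -3779 + 14033 = 10254)
y = 10254
1/((y + 6286)*(-35338 + Q) - 31710) = 1/((10254 + 6286)*(-35338 + 37124) - 31710) = 1/(16540*1786 - 31710) = 1/(29540440 - 31710) = 1/29508730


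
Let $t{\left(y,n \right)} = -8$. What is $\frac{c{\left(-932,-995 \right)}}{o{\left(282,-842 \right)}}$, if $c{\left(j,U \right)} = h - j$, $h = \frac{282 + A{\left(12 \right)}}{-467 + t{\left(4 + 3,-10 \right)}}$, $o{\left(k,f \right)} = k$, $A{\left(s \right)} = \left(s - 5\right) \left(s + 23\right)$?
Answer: $\frac{147391}{44650} \approx 3.301$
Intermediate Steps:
$A{\left(s \right)} = \left(-5 + s\right) \left(23 + s\right)$
$h = - \frac{527}{475}$ ($h = \frac{282 + \left(-115 + 12^{2} + 18 \cdot 12\right)}{-467 - 8} = \frac{282 + \left(-115 + 144 + 216\right)}{-475} = \left(282 + 245\right) \left(- \frac{1}{475}\right) = 527 \left(- \frac{1}{475}\right) = - \frac{527}{475} \approx -1.1095$)
$c{\left(j,U \right)} = - \frac{527}{475} - j$
$\frac{c{\left(-932,-995 \right)}}{o{\left(282,-842 \right)}} = \frac{- \frac{527}{475} - -932}{282} = \left(- \frac{527}{475} + 932\right) \frac{1}{282} = \frac{442173}{475} \cdot \frac{1}{282} = \frac{147391}{44650}$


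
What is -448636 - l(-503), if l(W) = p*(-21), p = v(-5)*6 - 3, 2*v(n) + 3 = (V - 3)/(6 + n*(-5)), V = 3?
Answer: -448888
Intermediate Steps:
v(n) = -3/2 (v(n) = -3/2 + ((3 - 3)/(6 + n*(-5)))/2 = -3/2 + (0/(6 - 5*n))/2 = -3/2 + (1/2)*0 = -3/2 + 0 = -3/2)
p = -12 (p = -3/2*6 - 3 = -9 - 3 = -12)
l(W) = 252 (l(W) = -12*(-21) = 252)
-448636 - l(-503) = -448636 - 1*252 = -448636 - 252 = -448888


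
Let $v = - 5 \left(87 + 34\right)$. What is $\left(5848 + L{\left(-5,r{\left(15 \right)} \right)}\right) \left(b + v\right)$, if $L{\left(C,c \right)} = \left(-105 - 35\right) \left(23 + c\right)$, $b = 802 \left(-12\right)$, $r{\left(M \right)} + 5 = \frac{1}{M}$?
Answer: $- \frac{101839924}{3} \approx -3.3947 \cdot 10^{7}$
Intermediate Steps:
$r{\left(M \right)} = -5 + \frac{1}{M}$
$b = -9624$
$L{\left(C,c \right)} = -3220 - 140 c$ ($L{\left(C,c \right)} = - 140 \left(23 + c\right) = -3220 - 140 c$)
$v = -605$ ($v = \left(-5\right) 121 = -605$)
$\left(5848 + L{\left(-5,r{\left(15 \right)} \right)}\right) \left(b + v\right) = \left(5848 - \left(3220 + 140 \left(-5 + \frac{1}{15}\right)\right)\right) \left(-9624 - 605\right) = \left(5848 - \left(3220 + 140 \left(-5 + \frac{1}{15}\right)\right)\right) \left(-10229\right) = \left(5848 - \frac{7588}{3}\right) \left(-10229\right) = \frac{9956}{3} \left(-10229\right) = - \frac{101839924}{3}$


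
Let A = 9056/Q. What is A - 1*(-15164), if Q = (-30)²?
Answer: 3414164/225 ≈ 15174.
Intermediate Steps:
Q = 900
A = 2264/225 (A = 9056/900 = 9056*(1/900) = 2264/225 ≈ 10.062)
A - 1*(-15164) = 2264/225 - 1*(-15164) = 2264/225 + 15164 = 3414164/225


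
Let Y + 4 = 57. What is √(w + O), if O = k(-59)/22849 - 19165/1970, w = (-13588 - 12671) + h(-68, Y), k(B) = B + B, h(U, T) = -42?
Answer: I*√2132356410652759590/9002506 ≈ 162.21*I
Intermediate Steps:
Y = 53 (Y = -4 + 57 = 53)
k(B) = 2*B
w = -26301 (w = (-13588 - 12671) - 42 = -26259 - 42 = -26301)
O = -87626709/9002506 (O = (2*(-59))/22849 - 19165/1970 = -118*1/22849 - 19165*1/1970 = -118/22849 - 3833/394 = -87626709/9002506 ≈ -9.7336)
√(w + O) = √(-26301 - 87626709/9002506) = √(-236862537015/9002506) = I*√2132356410652759590/9002506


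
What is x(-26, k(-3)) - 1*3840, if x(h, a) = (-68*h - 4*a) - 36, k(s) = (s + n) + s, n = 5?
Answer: -2104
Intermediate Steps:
k(s) = 5 + 2*s (k(s) = (s + 5) + s = (5 + s) + s = 5 + 2*s)
x(h, a) = -36 - 68*h - 4*a
x(-26, k(-3)) - 1*3840 = (-36 - 68*(-26) - 4*(5 + 2*(-3))) - 1*3840 = (-36 + 1768 - 4*(5 - 6)) - 3840 = (-36 + 1768 - 4*(-1)) - 3840 = (-36 + 1768 + 4) - 3840 = 1736 - 3840 = -2104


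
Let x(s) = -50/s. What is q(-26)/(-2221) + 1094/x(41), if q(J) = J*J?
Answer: -49827267/55525 ≈ -897.38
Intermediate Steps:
q(J) = J**2
q(-26)/(-2221) + 1094/x(41) = (-26)**2/(-2221) + 1094/((-50/41)) = 676*(-1/2221) + 1094/((-50*1/41)) = -676/2221 + 1094/(-50/41) = -676/2221 + 1094*(-41/50) = -676/2221 - 22427/25 = -49827267/55525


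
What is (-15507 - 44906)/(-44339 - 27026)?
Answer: 60413/71365 ≈ 0.84654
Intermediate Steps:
(-15507 - 44906)/(-44339 - 27026) = -60413/(-71365) = -60413*(-1/71365) = 60413/71365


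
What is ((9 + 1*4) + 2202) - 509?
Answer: 1706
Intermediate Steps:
((9 + 1*4) + 2202) - 509 = ((9 + 4) + 2202) - 509 = (13 + 2202) - 509 = 2215 - 509 = 1706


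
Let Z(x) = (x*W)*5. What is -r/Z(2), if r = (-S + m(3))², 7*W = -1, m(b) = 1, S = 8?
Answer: 343/10 ≈ 34.300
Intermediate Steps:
W = -⅐ (W = (⅐)*(-1) = -⅐ ≈ -0.14286)
r = 49 (r = (-1*8 + 1)² = (-8 + 1)² = (-7)² = 49)
Z(x) = -5*x/7 (Z(x) = (x*(-⅐))*5 = -x/7*5 = -5*x/7)
-r/Z(2) = -49/((-5/7*2)) = -49/(-10/7) = -49*(-7)/10 = -1*(-343/10) = 343/10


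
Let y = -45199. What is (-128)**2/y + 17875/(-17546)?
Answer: -1095405789/793061654 ≈ -1.3812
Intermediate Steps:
(-128)**2/y + 17875/(-17546) = (-128)**2/(-45199) + 17875/(-17546) = 16384*(-1/45199) + 17875*(-1/17546) = -16384/45199 - 17875/17546 = -1095405789/793061654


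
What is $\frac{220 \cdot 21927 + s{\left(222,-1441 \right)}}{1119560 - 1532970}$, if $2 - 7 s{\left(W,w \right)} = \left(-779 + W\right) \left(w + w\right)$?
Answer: $- \frac{16081154}{1446935} \approx -11.114$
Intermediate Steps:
$s{\left(W,w \right)} = \frac{2}{7} - \frac{2 w \left(-779 + W\right)}{7}$ ($s{\left(W,w \right)} = \frac{2}{7} - \frac{\left(-779 + W\right) \left(w + w\right)}{7} = \frac{2}{7} - \frac{\left(-779 + W\right) 2 w}{7} = \frac{2}{7} - \frac{2 w \left(-779 + W\right)}{7}$)
$\frac{220 \cdot 21927 + s{\left(222,-1441 \right)}}{1119560 - 1532970} = \frac{220 \cdot 21927 + \left(\frac{2}{7} + \frac{1558}{7} \left(-1441\right) - \frac{444}{7} \left(-1441\right)\right)}{1119560 - 1532970} = \frac{4823940 + \left(\frac{2}{7} - \frac{2245078}{7} + \frac{639804}{7}\right)}{-413410} = \left(4823940 - \frac{1605272}{7}\right) \left(- \frac{1}{413410}\right) = \frac{32162308}{7} \left(- \frac{1}{413410}\right) = - \frac{16081154}{1446935}$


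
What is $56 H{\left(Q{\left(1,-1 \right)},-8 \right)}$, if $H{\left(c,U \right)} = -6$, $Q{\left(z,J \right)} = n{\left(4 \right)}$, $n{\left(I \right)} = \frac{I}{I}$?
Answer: $-336$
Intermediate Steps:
$n{\left(I \right)} = 1$
$Q{\left(z,J \right)} = 1$
$56 H{\left(Q{\left(1,-1 \right)},-8 \right)} = 56 \left(-6\right) = -336$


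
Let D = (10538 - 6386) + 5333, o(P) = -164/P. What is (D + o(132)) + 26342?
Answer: 1182250/33 ≈ 35826.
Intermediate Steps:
D = 9485 (D = 4152 + 5333 = 9485)
(D + o(132)) + 26342 = (9485 - 164/132) + 26342 = (9485 - 164*1/132) + 26342 = (9485 - 41/33) + 26342 = 312964/33 + 26342 = 1182250/33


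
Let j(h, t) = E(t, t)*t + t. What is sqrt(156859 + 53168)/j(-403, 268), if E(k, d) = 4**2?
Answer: sqrt(210027)/4556 ≈ 0.10059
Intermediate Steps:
E(k, d) = 16
j(h, t) = 17*t (j(h, t) = 16*t + t = 17*t)
sqrt(156859 + 53168)/j(-403, 268) = sqrt(156859 + 53168)/((17*268)) = sqrt(210027)/4556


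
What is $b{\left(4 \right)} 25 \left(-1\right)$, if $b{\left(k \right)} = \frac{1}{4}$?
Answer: $- \frac{25}{4} \approx -6.25$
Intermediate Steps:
$b{\left(k \right)} = \frac{1}{4}$
$b{\left(4 \right)} 25 \left(-1\right) = \frac{1}{4} \cdot 25 \left(-1\right) = \frac{25}{4} \left(-1\right) = - \frac{25}{4}$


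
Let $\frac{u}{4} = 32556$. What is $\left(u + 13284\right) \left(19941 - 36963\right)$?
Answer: $-2442793176$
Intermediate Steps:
$u = 130224$ ($u = 4 \cdot 32556 = 130224$)
$\left(u + 13284\right) \left(19941 - 36963\right) = \left(130224 + 13284\right) \left(19941 - 36963\right) = 143508 \left(-17022\right) = -2442793176$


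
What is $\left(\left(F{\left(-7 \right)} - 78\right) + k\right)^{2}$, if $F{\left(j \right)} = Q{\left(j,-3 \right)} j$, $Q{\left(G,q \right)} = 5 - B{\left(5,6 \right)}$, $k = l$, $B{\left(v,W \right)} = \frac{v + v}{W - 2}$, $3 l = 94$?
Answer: $\frac{148225}{36} \approx 4117.4$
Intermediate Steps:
$l = \frac{94}{3}$ ($l = \frac{1}{3} \cdot 94 = \frac{94}{3} \approx 31.333$)
$B{\left(v,W \right)} = \frac{2 v}{-2 + W}$
$k = \frac{94}{3} \approx 31.333$
$Q{\left(G,q \right)} = \frac{5}{2}$ ($Q{\left(G,q \right)} = 5 - 2 \cdot 5 \frac{1}{-2 + 6} = 5 - 2 \cdot 5 \cdot \frac{1}{4} = 5 - \frac{5}{2} = \frac{5}{2}$)
$F{\left(j \right)} = \frac{5 j}{2}$
$\left(\left(F{\left(-7 \right)} - 78\right) + k\right)^{2} = \left(\left(\frac{5}{2} \left(-7\right) - 78\right) + \frac{94}{3}\right)^{2} = \left(\left(- \frac{35}{2} - 78\right) + \frac{94}{3}\right)^{2} = \left(- \frac{191}{2} + \frac{94}{3}\right)^{2} = \left(- \frac{385}{6}\right)^{2} = \frac{148225}{36}$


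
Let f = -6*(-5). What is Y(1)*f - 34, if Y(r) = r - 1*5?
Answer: -154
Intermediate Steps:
Y(r) = -5 + r (Y(r) = r - 5 = -5 + r)
f = 30
Y(1)*f - 34 = (-5 + 1)*30 - 34 = -4*30 - 34 = -120 - 34 = -154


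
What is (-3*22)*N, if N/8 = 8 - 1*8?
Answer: 0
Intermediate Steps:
N = 0 (N = 8*(8 - 1*8) = 8*(8 - 8) = 8*0 = 0)
(-3*22)*N = -3*22*0 = -66*0 = 0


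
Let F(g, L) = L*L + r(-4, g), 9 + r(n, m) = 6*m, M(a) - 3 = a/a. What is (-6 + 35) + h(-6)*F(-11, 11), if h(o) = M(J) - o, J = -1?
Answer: 489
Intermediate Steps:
M(a) = 4 (M(a) = 3 + a/a = 3 + 1 = 4)
r(n, m) = -9 + 6*m
h(o) = 4 - o
F(g, L) = -9 + L² + 6*g (F(g, L) = L*L + (-9 + 6*g) = L² + (-9 + 6*g) = -9 + L² + 6*g)
(-6 + 35) + h(-6)*F(-11, 11) = (-6 + 35) + (4 - 1*(-6))*(-9 + 11² + 6*(-11)) = 29 + (4 + 6)*(-9 + 121 - 66) = 29 + 10*46 = 29 + 460 = 489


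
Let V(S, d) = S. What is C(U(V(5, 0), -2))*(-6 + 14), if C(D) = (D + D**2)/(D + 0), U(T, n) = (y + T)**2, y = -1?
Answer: 136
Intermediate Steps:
U(T, n) = (-1 + T)**2
C(D) = (D + D**2)/D
C(U(V(5, 0), -2))*(-6 + 14) = (1 + (-1 + 5)**2)*(-6 + 14) = (1 + 4**2)*8 = (1 + 16)*8 = 17*8 = 136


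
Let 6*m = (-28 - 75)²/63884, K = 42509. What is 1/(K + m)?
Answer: 383304/16293880345 ≈ 2.3524e-5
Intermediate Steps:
m = 10609/383304 (m = ((-28 - 75)²/63884)/6 = ((-103)²*(1/63884))/6 = (10609*(1/63884))/6 = (⅙)*(10609/63884) = 10609/383304 ≈ 0.027678)
1/(K + m) = 1/(42509 + 10609/383304) = 1/(16293880345/383304) = 383304/16293880345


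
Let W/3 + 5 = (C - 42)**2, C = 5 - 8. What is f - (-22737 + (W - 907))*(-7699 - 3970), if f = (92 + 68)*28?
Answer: -205183216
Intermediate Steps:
C = -3
f = 4480 (f = 160*28 = 4480)
W = 6060 (W = -15 + 3*(-3 - 42)**2 = -15 + 3*(-45)**2 = -15 + 3*2025 = -15 + 6075 = 6060)
f - (-22737 + (W - 907))*(-7699 - 3970) = 4480 - (-22737 + (6060 - 907))*(-7699 - 3970) = 4480 - (-22737 + 5153)*(-11669) = 4480 - (-17584)*(-11669) = 4480 - 1*205187696 = 4480 - 205187696 = -205183216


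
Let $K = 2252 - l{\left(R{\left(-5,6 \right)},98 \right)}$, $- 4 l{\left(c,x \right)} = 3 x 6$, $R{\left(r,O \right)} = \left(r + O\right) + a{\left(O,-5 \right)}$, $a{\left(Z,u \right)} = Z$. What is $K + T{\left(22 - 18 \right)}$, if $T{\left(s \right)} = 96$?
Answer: $2789$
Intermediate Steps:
$R{\left(r,O \right)} = r + 2 O$ ($R{\left(r,O \right)} = \left(r + O\right) + O = \left(O + r\right) + O = r + 2 O$)
$l{\left(c,x \right)} = - \frac{9 x}{2}$ ($l{\left(c,x \right)} = - \frac{3 x 6}{4} = - \frac{18 x}{4} = - \frac{9 x}{2}$)
$K = 2693$ ($K = 2252 - \left(- \frac{9}{2}\right) 98 = 2252 - -441 = 2252 + 441 = 2693$)
$K + T{\left(22 - 18 \right)} = 2693 + 96 = 2789$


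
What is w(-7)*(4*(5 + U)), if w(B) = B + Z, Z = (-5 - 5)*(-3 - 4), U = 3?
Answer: 2016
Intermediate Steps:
Z = 70 (Z = -10*(-7) = 70)
w(B) = 70 + B (w(B) = B + 70 = 70 + B)
w(-7)*(4*(5 + U)) = (70 - 7)*(4*(5 + 3)) = 63*(4*8) = 63*32 = 2016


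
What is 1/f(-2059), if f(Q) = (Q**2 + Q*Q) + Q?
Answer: 1/8476903 ≈ 1.1797e-7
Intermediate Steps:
f(Q) = Q + 2*Q**2 (f(Q) = (Q**2 + Q**2) + Q = 2*Q**2 + Q = Q + 2*Q**2)
1/f(-2059) = 1/(-2059*(1 + 2*(-2059))) = 1/(-2059*(1 - 4118)) = 1/(-2059*(-4117)) = 1/8476903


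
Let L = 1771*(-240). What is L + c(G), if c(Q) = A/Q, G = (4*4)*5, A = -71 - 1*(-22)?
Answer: -34003249/80 ≈ -4.2504e+5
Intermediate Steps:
A = -49 (A = -71 + 22 = -49)
G = 80 (G = 16*5 = 80)
c(Q) = -49/Q
L = -425040
L + c(G) = -425040 - 49/80 = -34003249/80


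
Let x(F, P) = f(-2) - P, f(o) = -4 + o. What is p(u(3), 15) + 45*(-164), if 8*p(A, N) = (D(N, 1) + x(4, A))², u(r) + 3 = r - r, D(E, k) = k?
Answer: -14759/2 ≈ -7379.5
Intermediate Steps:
x(F, P) = -6 - P (x(F, P) = (-4 - 2) - P = -6 - P)
u(r) = -3 (u(r) = -3 + (r - r) = -3 + 0 = -3)
p(A, N) = (-5 - A)²/8 (p(A, N) = (1 + (-6 - A))²/8 = (-5 - A)²/8)
p(u(3), 15) + 45*(-164) = (5 - 3)²/8 + 45*(-164) = (⅛)*2² - 7380 = (⅛)*4 - 7380 = ½ - 7380 = -14759/2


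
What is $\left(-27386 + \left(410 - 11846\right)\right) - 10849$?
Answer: $-49671$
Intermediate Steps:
$\left(-27386 + \left(410 - 11846\right)\right) - 10849 = \left(-27386 - 11436\right) - 10849 = -38822 - 10849 = -49671$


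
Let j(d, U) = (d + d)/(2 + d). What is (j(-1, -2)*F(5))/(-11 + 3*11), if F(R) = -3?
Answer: 3/11 ≈ 0.27273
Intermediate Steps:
j(d, U) = 2*d/(2 + d) (j(d, U) = (2*d)/(2 + d) = 2*d/(2 + d))
(j(-1, -2)*F(5))/(-11 + 3*11) = ((2*(-1)/(2 - 1))*(-3))/(-11 + 3*11) = ((2*(-1)/1)*(-3))/(-11 + 33) = ((2*(-1)*1)*(-3))/22 = -2*(-3)*(1/22) = 6*(1/22) = 3/11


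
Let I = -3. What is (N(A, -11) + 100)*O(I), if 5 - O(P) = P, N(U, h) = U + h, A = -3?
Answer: 688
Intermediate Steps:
O(P) = 5 - P
(N(A, -11) + 100)*O(I) = ((-3 - 11) + 100)*(5 - 1*(-3)) = (-14 + 100)*(5 + 3) = 86*8 = 688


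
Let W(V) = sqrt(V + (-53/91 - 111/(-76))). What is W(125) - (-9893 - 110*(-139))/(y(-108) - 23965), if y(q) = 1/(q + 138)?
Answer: 23130/102707 + sqrt(1505220717)/3458 ≈ 11.445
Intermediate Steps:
W(V) = sqrt(6073/6916 + V) (W(V) = sqrt(V + (-53*1/91 - 111*(-1/76))) = sqrt(V + (-53/91 + 111/76)) = sqrt(V + 6073/6916) = sqrt(6073/6916 + V))
y(q) = 1/(138 + q)
W(125) - (-9893 - 110*(-139))/(y(-108) - 23965) = sqrt(10500217 + 11957764*125)/3458 - (-9893 - 110*(-139))/(1/(138 - 108) - 23965) = sqrt(10500217 + 1494720500)/3458 - (-9893 + 15290)/(1/30 - 23965) = sqrt(1505220717)/3458 - 5397/(1/30 - 23965) = sqrt(1505220717)/3458 - 5397/(-718949/30) = sqrt(1505220717)/3458 - 5397*(-30)/718949 = sqrt(1505220717)/3458 - 1*(-23130/102707) = sqrt(1505220717)/3458 + 23130/102707 = 23130/102707 + sqrt(1505220717)/3458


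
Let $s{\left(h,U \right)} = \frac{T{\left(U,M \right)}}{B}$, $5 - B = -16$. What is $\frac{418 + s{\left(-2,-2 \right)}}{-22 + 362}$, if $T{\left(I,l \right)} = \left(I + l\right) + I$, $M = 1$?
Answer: $\frac{585}{476} \approx 1.229$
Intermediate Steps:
$T{\left(I,l \right)} = l + 2 I$
$B = 21$ ($B = 5 - -16 = 5 + 16 = 21$)
$s{\left(h,U \right)} = \frac{1}{21} + \frac{2 U}{21}$ ($s{\left(h,U \right)} = \frac{1 + 2 U}{21} = \left(1 + 2 U\right) \frac{1}{21} = \frac{1}{21} + \frac{2 U}{21}$)
$\frac{418 + s{\left(-2,-2 \right)}}{-22 + 362} = \frac{418 + \left(\frac{1}{21} + \frac{2}{21} \left(-2\right)\right)}{-22 + 362} = \frac{418 + \left(\frac{1}{21} - \frac{4}{21}\right)}{340} = \left(418 - \frac{1}{7}\right) \frac{1}{340} = \frac{2925}{7} \cdot \frac{1}{340} = \frac{585}{476}$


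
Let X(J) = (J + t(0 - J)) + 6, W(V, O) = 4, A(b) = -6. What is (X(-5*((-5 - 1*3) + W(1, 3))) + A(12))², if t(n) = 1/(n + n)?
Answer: 638401/1600 ≈ 399.00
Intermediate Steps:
t(n) = 1/(2*n)
X(J) = 6 + J - 1/(2*J) (X(J) = (J + 1/(2*(0 - J))) + 6 = (J + 1/(2*((-J)))) + 6 = (J + (-1/J)/2) + 6 = (J - 1/(2*J)) + 6 = 6 + J - 1/(2*J))
(X(-5*((-5 - 1*3) + W(1, 3))) + A(12))² = ((6 - 5*((-5 - 1*3) + 4) - (-1/(5*((-5 - 1*3) + 4)))/2) - 6)² = ((6 - 5*((-5 - 3) + 4) - (-1/(5*((-5 - 3) + 4)))/2) - 6)² = ((6 - 5*(-8 + 4) - (-1/(5*(-8 + 4)))/2) - 6)² = ((6 - 5*(-4) - 1/(2*((-5*(-4))))) - 6)² = ((6 + 20 - ½/20) - 6)² = ((6 + 20 - ½*1/20) - 6)² = ((6 + 20 - 1/40) - 6)² = (1039/40 - 6)² = (799/40)² = 638401/1600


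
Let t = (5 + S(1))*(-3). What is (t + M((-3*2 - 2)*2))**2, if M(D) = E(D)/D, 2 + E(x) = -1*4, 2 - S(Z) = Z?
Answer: 19881/64 ≈ 310.64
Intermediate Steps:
S(Z) = 2 - Z
E(x) = -6 (E(x) = -2 - 1*4 = -2 - 4 = -6)
M(D) = -6/D
t = -18 (t = (5 + (2 - 1*1))*(-3) = (5 + (2 - 1))*(-3) = (5 + 1)*(-3) = 6*(-3) = -18)
(t + M((-3*2 - 2)*2))**2 = (-18 - 6*1/(2*(-3*2 - 2)))**2 = (-18 - 6*1/(2*(-6 - 2)))**2 = (-18 - 6/((-8*2)))**2 = (-18 - 6/(-16))**2 = (-18 - 6*(-1/16))**2 = (-18 + 3/8)**2 = (-141/8)**2 = 19881/64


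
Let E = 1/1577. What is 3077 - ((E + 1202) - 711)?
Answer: 4078121/1577 ≈ 2586.0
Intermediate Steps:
E = 1/1577 ≈ 0.00063412
3077 - ((E + 1202) - 711) = 3077 - ((1/1577 + 1202) - 711) = 3077 - (1895555/1577 - 711) = 3077 - 1*774308/1577 = 3077 - 774308/1577 = 4078121/1577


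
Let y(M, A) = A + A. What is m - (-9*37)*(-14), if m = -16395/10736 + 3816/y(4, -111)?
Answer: -1859330295/397232 ≈ -4680.7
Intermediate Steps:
y(M, A) = 2*A
m = -7434711/397232 (m = -16395/10736 + 3816/((2*(-111))) = -16395*1/10736 + 3816/(-222) = -16395/10736 + 3816*(-1/222) = -16395/10736 - 636/37 = -7434711/397232 ≈ -18.716)
m - (-9*37)*(-14) = -7434711/397232 - (-9*37)*(-14) = -7434711/397232 - (-333)*(-14) = -7434711/397232 - 1*4662 = -7434711/397232 - 4662 = -1859330295/397232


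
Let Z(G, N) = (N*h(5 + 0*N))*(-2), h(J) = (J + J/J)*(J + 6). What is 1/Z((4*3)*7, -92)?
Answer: 1/12144 ≈ 8.2345e-5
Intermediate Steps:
h(J) = (1 + J)*(6 + J) (h(J) = (J + 1)*(6 + J) = (1 + J)*(6 + J))
Z(G, N) = -132*N (Z(G, N) = (N*(6 + (5 + 0*N)² + 7*(5 + 0*N)))*(-2) = (N*(6 + (5 + 0)² + 7*(5 + 0)))*(-2) = (N*(6 + 5² + 7*5))*(-2) = (N*(6 + 25 + 35))*(-2) = (N*66)*(-2) = (66*N)*(-2) = -132*N)
1/Z((4*3)*7, -92) = 1/(-132*(-92)) = 1/12144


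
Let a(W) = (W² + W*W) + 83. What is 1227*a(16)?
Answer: 730065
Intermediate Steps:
a(W) = 83 + 2*W² (a(W) = (W² + W²) + 83 = 2*W² + 83 = 83 + 2*W²)
1227*a(16) = 1227*(83 + 2*16²) = 1227*(83 + 2*256) = 1227*(83 + 512) = 1227*595 = 730065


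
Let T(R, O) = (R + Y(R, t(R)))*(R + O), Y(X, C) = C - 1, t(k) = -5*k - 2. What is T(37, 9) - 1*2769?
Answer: -9715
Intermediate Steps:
t(k) = -2 - 5*k
Y(X, C) = -1 + C
T(R, O) = (-3 - 4*R)*(O + R) (T(R, O) = (R + (-1 + (-2 - 5*R)))*(R + O) = (R + (-3 - 5*R))*(O + R) = (-3 - 4*R)*(O + R))
T(37, 9) - 1*2769 = (-4*37² - 3*9 - 3*37 - 4*9*37) - 1*2769 = (-4*1369 - 27 - 111 - 1332) - 2769 = (-5476 - 27 - 111 - 1332) - 2769 = -6946 - 2769 = -9715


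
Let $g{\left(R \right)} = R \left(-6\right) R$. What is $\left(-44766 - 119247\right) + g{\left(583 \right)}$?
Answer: $-2203347$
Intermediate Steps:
$g{\left(R \right)} = - 6 R^{2}$ ($g{\left(R \right)} = - 6 R R = - 6 R^{2}$)
$\left(-44766 - 119247\right) + g{\left(583 \right)} = \left(-44766 - 119247\right) - 6 \cdot 583^{2} = -164013 - 2039334 = -2203347$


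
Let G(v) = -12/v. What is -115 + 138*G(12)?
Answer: -253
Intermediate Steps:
-115 + 138*G(12) = -115 + 138*(-12/12) = -115 + 138*(-12*1/12) = -115 + 138*(-1) = -115 - 138 = -253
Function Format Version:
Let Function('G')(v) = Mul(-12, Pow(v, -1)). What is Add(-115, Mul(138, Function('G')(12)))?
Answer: -253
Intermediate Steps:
Add(-115, Mul(138, Function('G')(12))) = Add(-115, Mul(138, Mul(-12, Pow(12, -1)))) = Add(-115, Mul(138, Mul(-12, Rational(1, 12)))) = Add(-115, Mul(138, -1)) = Add(-115, -138) = -253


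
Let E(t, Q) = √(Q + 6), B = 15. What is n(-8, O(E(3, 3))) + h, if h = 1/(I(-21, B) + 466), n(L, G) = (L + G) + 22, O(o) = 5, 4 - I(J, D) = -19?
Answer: 9292/489 ≈ 19.002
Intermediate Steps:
E(t, Q) = √(6 + Q)
I(J, D) = 23 (I(J, D) = 4 - 1*(-19) = 4 + 19 = 23)
n(L, G) = 22 + G + L (n(L, G) = (G + L) + 22 = 22 + G + L)
h = 1/489 (h = 1/(23 + 466) = 1/489 ≈ 0.0020450)
n(-8, O(E(3, 3))) + h = (22 + 5 - 8) + 1/489 = 19 + 1/489 = 9292/489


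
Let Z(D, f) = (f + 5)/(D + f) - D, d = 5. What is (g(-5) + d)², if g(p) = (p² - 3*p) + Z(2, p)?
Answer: 1849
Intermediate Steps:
Z(D, f) = -D + (5 + f)/(D + f) (Z(D, f) = (5 + f)/(D + f) - D = -D + (5 + f)/(D + f))
g(p) = p² - 3*p + (1 - p)/(2 + p) (g(p) = (p² - 3*p) + (5 + p - 1*2² - 1*2*p)/(2 + p) = (p² - 3*p) + (5 + p - 1*4 - 2*p)/(2 + p) = (p² - 3*p) + (5 + p - 4 - 2*p)/(2 + p) = (p² - 3*p) + (1 - p)/(2 + p) = p² - 3*p + (1 - p)/(2 + p))
(g(-5) + d)² = ((1 - 1*(-5) - 5*(-3 - 5)*(2 - 5))/(2 - 5) + 5)² = ((1 + 5 - 5*(-8)*(-3))/(-3) + 5)² = (-(1 + 5 - 120)/3 + 5)² = (-⅓*(-114) + 5)² = (38 + 5)² = 43² = 1849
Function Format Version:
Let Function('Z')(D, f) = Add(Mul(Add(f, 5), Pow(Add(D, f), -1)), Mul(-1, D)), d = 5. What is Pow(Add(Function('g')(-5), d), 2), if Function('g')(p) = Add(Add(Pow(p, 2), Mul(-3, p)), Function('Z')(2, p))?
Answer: 1849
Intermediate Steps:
Function('Z')(D, f) = Add(Mul(-1, D), Mul(Pow(Add(D, f), -1), Add(5, f))) (Function('Z')(D, f) = Add(Mul(Add(5, f), Pow(Add(D, f), -1)), Mul(-1, D)) = Add(Mul(Pow(Add(D, f), -1), Add(5, f)), Mul(-1, D)) = Add(Mul(-1, D), Mul(Pow(Add(D, f), -1), Add(5, f))))
Function('g')(p) = Add(Pow(p, 2), Mul(-3, p), Mul(Pow(Add(2, p), -1), Add(1, Mul(-1, p)))) (Function('g')(p) = Add(Add(Pow(p, 2), Mul(-3, p)), Mul(Pow(Add(2, p), -1), Add(5, p, Mul(-1, Pow(2, 2)), Mul(-1, 2, p)))) = Add(Add(Pow(p, 2), Mul(-3, p)), Mul(Pow(Add(2, p), -1), Add(5, p, Mul(-1, 4), Mul(-2, p)))) = Add(Add(Pow(p, 2), Mul(-3, p)), Mul(Pow(Add(2, p), -1), Add(5, p, -4, Mul(-2, p)))) = Add(Add(Pow(p, 2), Mul(-3, p)), Mul(Pow(Add(2, p), -1), Add(1, Mul(-1, p)))) = Add(Pow(p, 2), Mul(-3, p), Mul(Pow(Add(2, p), -1), Add(1, Mul(-1, p)))))
Pow(Add(Function('g')(-5), d), 2) = Pow(Add(Mul(Pow(Add(2, -5), -1), Add(1, Mul(-1, -5), Mul(-5, Add(-3, -5), Add(2, -5)))), 5), 2) = Pow(Add(Mul(Pow(-3, -1), Add(1, 5, Mul(-5, -8, -3))), 5), 2) = Pow(Add(Mul(Rational(-1, 3), Add(1, 5, -120)), 5), 2) = Pow(Add(Mul(Rational(-1, 3), -114), 5), 2) = Pow(Add(38, 5), 2) = Pow(43, 2) = 1849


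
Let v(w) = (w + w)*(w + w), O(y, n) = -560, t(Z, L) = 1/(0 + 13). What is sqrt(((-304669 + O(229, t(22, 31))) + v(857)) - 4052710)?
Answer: I*sqrt(1420143) ≈ 1191.7*I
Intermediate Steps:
t(Z, L) = 1/13
v(w) = 4*w**2 (v(w) = (2*w)*(2*w) = 4*w**2)
sqrt(((-304669 + O(229, t(22, 31))) + v(857)) - 4052710) = sqrt(((-304669 - 560) + 4*857**2) - 4052710) = sqrt((-305229 + 4*734449) - 4052710) = sqrt((-305229 + 2937796) - 4052710) = sqrt(2632567 - 4052710) = sqrt(-1420143) = I*sqrt(1420143)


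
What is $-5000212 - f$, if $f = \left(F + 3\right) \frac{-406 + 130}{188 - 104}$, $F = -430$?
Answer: $-5001615$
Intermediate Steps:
$f = 1403$ ($f = \left(-430 + 3\right) \frac{-406 + 130}{188 - 104} = - 427 \left(- \frac{276}{84}\right) = - 427 \left(\left(-276\right) \frac{1}{84}\right) = \left(-427\right) \left(- \frac{23}{7}\right) = 1403$)
$-5000212 - f = -5000212 - 1403 = -5001615$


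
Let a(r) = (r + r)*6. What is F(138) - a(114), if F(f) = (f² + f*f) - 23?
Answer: 36697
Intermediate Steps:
a(r) = 12*r (a(r) = (2*r)*6 = 12*r)
F(f) = -23 + 2*f² (F(f) = (f² + f²) - 23 = 2*f² - 23 = -23 + 2*f²)
F(138) - a(114) = (-23 + 2*138²) - 12*114 = (-23 + 2*19044) - 1*1368 = (-23 + 38088) - 1368 = 38065 - 1368 = 36697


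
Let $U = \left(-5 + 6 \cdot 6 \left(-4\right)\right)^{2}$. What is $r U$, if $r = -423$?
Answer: $-9391023$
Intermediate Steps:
$U = 22201$ ($U = \left(-5 + 36 \left(-4\right)\right)^{2} = \left(-5 - 144\right)^{2} = \left(-149\right)^{2} = 22201$)
$r U = \left(-423\right) 22201 = -9391023$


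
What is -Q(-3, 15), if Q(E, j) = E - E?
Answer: 0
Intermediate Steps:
Q(E, j) = 0
-Q(-3, 15) = -1*0 = 0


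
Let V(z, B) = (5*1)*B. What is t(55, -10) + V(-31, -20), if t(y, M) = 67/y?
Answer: -5433/55 ≈ -98.782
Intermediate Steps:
V(z, B) = 5*B
t(55, -10) + V(-31, -20) = 67/55 + 5*(-20) = 67*(1/55) - 100 = 67/55 - 100 = -5433/55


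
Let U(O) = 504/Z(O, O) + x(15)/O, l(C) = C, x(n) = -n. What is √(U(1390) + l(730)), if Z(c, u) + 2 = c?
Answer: √6796431673822/96466 ≈ 27.025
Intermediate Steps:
Z(c, u) = -2 + c
U(O) = -15/O + 504/(-2 + O) (U(O) = 504/(-2 + O) + (-1*15)/O = 504/(-2 + O) - 15/O = -15/O + 504/(-2 + O))
√(U(1390) + l(730)) = √(3*(10 + 163*1390)/(1390*(-2 + 1390)) + 730) = √(3*(1/1390)*(10 + 226570)/1388 + 730) = √(3*(1/1390)*(1/1388)*226580 + 730) = √(33987/96466 + 730) = √(70454167/96466) = √6796431673822/96466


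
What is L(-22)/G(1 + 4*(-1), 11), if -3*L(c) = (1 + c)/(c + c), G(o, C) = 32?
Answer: -7/1408 ≈ -0.0049716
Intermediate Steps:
L(c) = -(1 + c)/(6*c) (L(c) = -(1 + c)/(3*(c + c)) = -(1 + c)/(3*(2*c)) = -(1 + c)*1/(2*c)/3 = -(1 + c)/(6*c))
L(-22)/G(1 + 4*(-1), 11) = ((⅙)*(-1 - 1*(-22))/(-22))/32 = ((⅙)*(-1/22)*(-1 + 22))*(1/32) = ((⅙)*(-1/22)*21)*(1/32) = -7/44*1/32 = -7/1408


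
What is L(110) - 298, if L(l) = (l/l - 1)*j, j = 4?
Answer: -298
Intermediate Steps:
L(l) = 0 (L(l) = (l/l - 1)*4 = (1 - 1)*4 = 0*4 = 0)
L(110) - 298 = 0 - 298 = -298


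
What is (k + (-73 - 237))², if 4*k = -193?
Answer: 2053489/16 ≈ 1.2834e+5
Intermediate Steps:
k = -193/4 (k = (¼)*(-193) = -193/4 ≈ -48.250)
(k + (-73 - 237))² = (-193/4 + (-73 - 237))² = (-193/4 - 310)² = (-1433/4)² = 2053489/16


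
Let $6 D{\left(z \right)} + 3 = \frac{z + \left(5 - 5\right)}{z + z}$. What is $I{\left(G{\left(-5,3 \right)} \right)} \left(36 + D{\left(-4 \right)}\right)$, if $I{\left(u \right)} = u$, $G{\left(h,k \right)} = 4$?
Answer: $\frac{427}{3} \approx 142.33$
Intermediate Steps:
$D{\left(z \right)} = - \frac{5}{12}$ ($D{\left(z \right)} = - \frac{1}{2} + \frac{\left(z + \left(5 - 5\right)\right) \frac{1}{z + z}}{6} = - \frac{1}{2} + \frac{\left(z + 0\right) \frac{1}{2 z}}{6} = - \frac{1}{2} + \frac{z \frac{1}{2 z}}{6} = - \frac{1}{2} + \frac{1}{6} \cdot \frac{1}{2} = - \frac{1}{2} + \frac{1}{12} = - \frac{5}{12}$)
$I{\left(G{\left(-5,3 \right)} \right)} \left(36 + D{\left(-4 \right)}\right) = 4 \left(36 - \frac{5}{12}\right) = 4 \cdot \frac{427}{12} = \frac{427}{3}$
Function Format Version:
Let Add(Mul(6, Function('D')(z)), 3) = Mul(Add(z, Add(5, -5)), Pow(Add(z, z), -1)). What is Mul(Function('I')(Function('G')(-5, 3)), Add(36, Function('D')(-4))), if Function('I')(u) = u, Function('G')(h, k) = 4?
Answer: Rational(427, 3) ≈ 142.33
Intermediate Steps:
Function('D')(z) = Rational(-5, 12) (Function('D')(z) = Add(Rational(-1, 2), Mul(Rational(1, 6), Mul(Add(z, Add(5, -5)), Pow(Add(z, z), -1)))) = Add(Rational(-1, 2), Mul(Rational(1, 6), Mul(Add(z, 0), Pow(Mul(2, z), -1)))) = Add(Rational(-1, 2), Mul(Rational(1, 6), Mul(z, Mul(Rational(1, 2), Pow(z, -1))))) = Add(Rational(-1, 2), Mul(Rational(1, 6), Rational(1, 2))) = Add(Rational(-1, 2), Rational(1, 12)) = Rational(-5, 12))
Mul(Function('I')(Function('G')(-5, 3)), Add(36, Function('D')(-4))) = Mul(4, Add(36, Rational(-5, 12))) = Mul(4, Rational(427, 12)) = Rational(427, 3)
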